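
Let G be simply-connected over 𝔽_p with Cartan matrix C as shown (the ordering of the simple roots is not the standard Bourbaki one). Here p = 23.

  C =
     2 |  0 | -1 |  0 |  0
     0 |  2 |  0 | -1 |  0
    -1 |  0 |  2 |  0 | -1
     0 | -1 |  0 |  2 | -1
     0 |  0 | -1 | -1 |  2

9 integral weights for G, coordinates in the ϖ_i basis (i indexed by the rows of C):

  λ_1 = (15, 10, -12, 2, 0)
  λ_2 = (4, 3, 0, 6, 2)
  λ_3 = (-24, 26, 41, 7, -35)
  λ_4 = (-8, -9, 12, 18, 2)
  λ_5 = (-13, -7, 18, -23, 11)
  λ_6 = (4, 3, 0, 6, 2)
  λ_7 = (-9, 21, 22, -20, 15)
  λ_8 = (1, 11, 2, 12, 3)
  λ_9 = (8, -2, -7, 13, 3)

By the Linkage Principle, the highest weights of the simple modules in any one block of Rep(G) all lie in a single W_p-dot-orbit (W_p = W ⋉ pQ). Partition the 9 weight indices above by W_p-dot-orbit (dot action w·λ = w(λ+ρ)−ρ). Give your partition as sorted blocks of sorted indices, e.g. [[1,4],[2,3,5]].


Dynkin diagram of C (from the 8 off-diagonal −1 entries): A_5.

Folding the 9 weights λ_j+ρ into Ā_23 (reps in the given 5-coord order):

    [1] (5, 4, 1, 7, 3)
    [2] (5, 4, 1, 7, 3)
    [3] (3, 8, 1, 0, 3)
    [4] (5, 4, 1, 7, 3)
    [5] (5, 4, 1, 7, 3)
    [6] (5, 4, 1, 7, 3)
    [7] (3, 8, 1, 0, 3)
    [8] (3, 1, 4, 11, 2)
    [9] (3, 1, 4, 11, 2)

Grouping the 9 weights by Ā_23-representative: 3 linkage classes.

[[1, 2, 4, 5, 6], [3, 7], [8, 9]]


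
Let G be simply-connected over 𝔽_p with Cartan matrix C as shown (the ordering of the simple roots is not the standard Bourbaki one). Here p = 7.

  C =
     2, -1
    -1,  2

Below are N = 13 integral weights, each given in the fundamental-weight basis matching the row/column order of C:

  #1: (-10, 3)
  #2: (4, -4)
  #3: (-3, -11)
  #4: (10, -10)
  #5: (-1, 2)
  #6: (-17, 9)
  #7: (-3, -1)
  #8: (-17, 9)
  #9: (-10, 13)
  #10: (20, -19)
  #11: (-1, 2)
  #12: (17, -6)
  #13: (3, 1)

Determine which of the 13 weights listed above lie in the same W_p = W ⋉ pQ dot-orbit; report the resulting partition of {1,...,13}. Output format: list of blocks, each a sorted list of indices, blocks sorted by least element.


C ↔ A_2 under row/col permutation; |W(A_2)| = 6.

Each λ_j+ρ reduced to Ā_7; 2-tuples below use C's row order:

  [1] (2, 3) · [2] (2, 3) · [3] (2, 3) · [4] (2, 3) · [5] (0, 3) · [6] (2, 1) · [7] (0, 2) · [8] (2, 1) · [9] (0, 2) · [10] (0, 3) · [11] (0, 3) · [12] (4, 2) · [13] (4, 2)

Linkage partition of the 13 weights (5 classes, p=7):

[[1, 2, 3, 4], [5, 10, 11], [6, 8], [7, 9], [12, 13]]


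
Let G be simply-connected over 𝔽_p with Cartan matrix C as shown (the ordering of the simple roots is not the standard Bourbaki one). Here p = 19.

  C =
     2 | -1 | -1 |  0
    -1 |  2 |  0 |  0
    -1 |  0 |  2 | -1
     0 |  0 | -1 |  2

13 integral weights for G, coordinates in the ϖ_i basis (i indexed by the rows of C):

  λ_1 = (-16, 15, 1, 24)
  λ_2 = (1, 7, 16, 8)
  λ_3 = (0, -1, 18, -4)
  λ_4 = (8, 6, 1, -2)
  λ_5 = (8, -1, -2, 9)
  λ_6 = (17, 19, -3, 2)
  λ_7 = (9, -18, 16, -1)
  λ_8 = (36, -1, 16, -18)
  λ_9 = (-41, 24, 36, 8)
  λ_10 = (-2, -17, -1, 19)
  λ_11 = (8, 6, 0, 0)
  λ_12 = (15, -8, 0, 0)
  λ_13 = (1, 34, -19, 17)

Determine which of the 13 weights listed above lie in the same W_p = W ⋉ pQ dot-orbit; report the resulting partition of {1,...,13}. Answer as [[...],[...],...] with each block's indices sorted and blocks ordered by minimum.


C ↔ A_4 under row/col permutation; |W(A_4)| = 120.

Each λ_j+ρ reduced to Ā_19; 4-tuples below use C's row order:

  λ_1+ρ ↦ (6, 2, 7, 3)
  λ_2+ρ ↦ (7, 2, 2, 8)
  λ_3+ρ ↦ (0, 1, 16, 2)
  λ_4+ρ ↦ (9, 7, 1, 1)
  λ_5+ρ ↦ (8, 0, 1, 9)
  λ_6+ρ ↦ (0, 1, 16, 2)
  λ_7+ρ ↦ (7, 2, 2, 8)
  λ_8+ρ ↦ (0, 1, 16, 2)
  λ_9+ρ ↦ (6, 2, 7, 3)
  λ_10+ρ ↦ (0, 1, 16, 2)
  λ_11+ρ ↦ (9, 7, 1, 1)
  λ_12+ρ ↦ (9, 7, 1, 1)
  λ_13+ρ ↦ (0, 1, 16, 2)

Linkage partition of the 13 weights (5 classes, p=19):

[[1, 9], [2, 7], [3, 6, 8, 10, 13], [4, 11, 12], [5]]


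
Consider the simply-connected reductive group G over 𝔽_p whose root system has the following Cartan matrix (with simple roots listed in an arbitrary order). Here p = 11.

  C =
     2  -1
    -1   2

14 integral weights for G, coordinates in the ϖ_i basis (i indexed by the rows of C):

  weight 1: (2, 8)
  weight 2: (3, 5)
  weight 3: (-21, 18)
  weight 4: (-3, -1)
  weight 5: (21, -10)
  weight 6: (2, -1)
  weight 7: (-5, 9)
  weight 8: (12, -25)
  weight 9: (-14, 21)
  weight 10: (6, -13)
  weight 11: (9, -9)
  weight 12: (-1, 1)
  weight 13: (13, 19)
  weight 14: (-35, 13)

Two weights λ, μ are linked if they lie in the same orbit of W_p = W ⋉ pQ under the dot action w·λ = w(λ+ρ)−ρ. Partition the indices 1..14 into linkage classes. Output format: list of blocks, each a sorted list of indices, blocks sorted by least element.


Root system A_2: the 2×2 matrix C matches after relabeling.

Ā_11 reps of the 14 weights (A_2, coords as presented):

  λ_1+ρ ↦ (2, 8) · λ_2+ρ ↦ (4, 6) · λ_3+ρ ↦ (2, 8) · λ_4+ρ ↦ (0, 2) · λ_5+ρ ↦ (0, 2) · λ_6+ρ ↦ (3, 0) · λ_7+ρ ↦ (4, 6) · λ_8+ρ ↦ (0, 2) · λ_9+ρ ↦ (0, 2) · λ_10+ρ ↦ (4, 6) · λ_11+ρ ↦ (2, 8) · λ_12+ρ ↦ (0, 2) · λ_13+ρ ↦ (2, 8) · λ_14+ρ ↦ (2, 8)

Partition of {1..14} into 4 W_11-dot-orbits:

[[1, 3, 11, 13, 14], [2, 7, 10], [4, 5, 8, 9, 12], [6]]


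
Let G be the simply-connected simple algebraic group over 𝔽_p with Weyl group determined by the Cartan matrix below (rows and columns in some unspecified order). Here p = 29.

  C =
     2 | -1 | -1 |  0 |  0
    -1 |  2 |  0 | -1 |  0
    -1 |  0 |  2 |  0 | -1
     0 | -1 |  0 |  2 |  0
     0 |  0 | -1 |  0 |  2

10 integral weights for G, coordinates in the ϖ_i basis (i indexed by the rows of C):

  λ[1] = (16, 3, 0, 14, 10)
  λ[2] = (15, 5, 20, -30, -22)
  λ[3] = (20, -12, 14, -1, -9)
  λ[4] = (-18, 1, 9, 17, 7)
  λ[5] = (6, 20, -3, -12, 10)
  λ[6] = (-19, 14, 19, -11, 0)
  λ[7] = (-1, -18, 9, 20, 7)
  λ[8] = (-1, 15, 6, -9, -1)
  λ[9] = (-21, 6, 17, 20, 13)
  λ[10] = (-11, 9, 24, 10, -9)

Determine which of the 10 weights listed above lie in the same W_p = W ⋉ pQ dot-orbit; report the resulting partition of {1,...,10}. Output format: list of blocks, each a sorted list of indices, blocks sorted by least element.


Root system A_5: the 5×5 matrix C matches after relabeling.

λ_j+ρ reflected into Ā_29 (⟨·,θ^∨⟩≤29); 5-tuples as given:

  1: (10, 0, 7, 4, 1);  2: (0, 8, 7, 8, 0);  3: (10, 0, 7, 4, 1);  4: (5, 10, 2, 3, 1);  5: (5, 10, 2, 3, 1);  6: (5, 10, 2, 3, 1);  7: (10, 0, 7, 4, 1);  8: (0, 8, 7, 8, 0);  9: (5, 10, 2, 3, 1);  10: (10, 0, 7, 4, 1)

These 10 weights hit 3 W_29-dot-orbits; sizes (4, 2, 4):

[[1, 3, 7, 10], [2, 8], [4, 5, 6, 9]]


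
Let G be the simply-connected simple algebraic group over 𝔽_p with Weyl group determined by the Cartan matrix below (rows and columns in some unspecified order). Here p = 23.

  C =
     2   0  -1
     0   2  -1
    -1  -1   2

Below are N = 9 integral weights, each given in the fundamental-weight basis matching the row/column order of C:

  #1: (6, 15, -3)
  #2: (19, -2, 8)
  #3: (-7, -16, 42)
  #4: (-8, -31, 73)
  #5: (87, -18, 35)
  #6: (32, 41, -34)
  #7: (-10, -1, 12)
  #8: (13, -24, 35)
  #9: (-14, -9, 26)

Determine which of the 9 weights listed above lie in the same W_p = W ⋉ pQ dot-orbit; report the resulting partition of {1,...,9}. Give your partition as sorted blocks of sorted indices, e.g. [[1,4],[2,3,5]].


Dynkin diagram of C (from the 4 off-diagonal −1 entries): A_3.

Folding the 9 weights λ_j+ρ into Ā_23 (reps in the given 3-coord order):

  λ_1 → (5, 14, 2) · λ_2 → (14, 5, 3) · λ_3 → (14, 5, 3) · λ_4 → (5, 14, 2) · λ_5 → (9, 4, 6) · λ_6 → (9, 0, 4) · λ_7 → (9, 0, 4) · λ_8 → (9, 0, 4) · λ_9 → (9, 4, 6)

These 9 weights hit 4 W_23-dot-orbits; sizes (2, 2, 2, 3):

[[1, 4], [2, 3], [5, 9], [6, 7, 8]]


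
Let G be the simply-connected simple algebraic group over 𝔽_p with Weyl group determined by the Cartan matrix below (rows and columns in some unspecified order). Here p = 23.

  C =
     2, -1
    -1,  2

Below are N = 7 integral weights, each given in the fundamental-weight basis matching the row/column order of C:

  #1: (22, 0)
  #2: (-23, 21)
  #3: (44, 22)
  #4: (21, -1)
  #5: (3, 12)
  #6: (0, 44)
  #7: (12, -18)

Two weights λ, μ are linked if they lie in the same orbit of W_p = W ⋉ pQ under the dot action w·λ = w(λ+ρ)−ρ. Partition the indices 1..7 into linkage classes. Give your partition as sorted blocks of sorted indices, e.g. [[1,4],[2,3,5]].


Cartan matrix: type A_2 (|W|=6); un-permuting the 2 rows.

Folding the 7 weights λ_j+ρ into Ā_23 (reps in the given 2-coord order):

    λ_1+ρ ↦ (22, 0)
    λ_2+ρ ↦ (22, 0)
    λ_3+ρ ↦ (22, 0)
    λ_4+ρ ↦ (22, 0)
    λ_5+ρ ↦ (4, 13)
    λ_6+ρ ↦ (22, 0)
    λ_7+ρ ↦ (4, 13)

These 7 weights hit 2 W_23-dot-orbits; sizes (5, 2):

[[1, 2, 3, 4, 6], [5, 7]]


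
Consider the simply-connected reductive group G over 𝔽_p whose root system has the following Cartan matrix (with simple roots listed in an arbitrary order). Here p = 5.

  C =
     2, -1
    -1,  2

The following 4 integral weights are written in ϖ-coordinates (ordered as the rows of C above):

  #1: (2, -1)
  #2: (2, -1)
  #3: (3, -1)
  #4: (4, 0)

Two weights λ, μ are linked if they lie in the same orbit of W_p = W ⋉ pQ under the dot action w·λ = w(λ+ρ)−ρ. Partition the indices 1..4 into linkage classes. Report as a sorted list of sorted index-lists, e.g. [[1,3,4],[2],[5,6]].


Root system A_2: the 2×2 matrix C matches after relabeling.

Ā_5 reps of the 4 weights (A_2, coords as presented):

    1: (3, 0)
    2: (3, 0)
    3: (4, 0)
    4: (4, 0)

Linkage partition of the 4 weights (2 classes, p=5):

[[1, 2], [3, 4]]


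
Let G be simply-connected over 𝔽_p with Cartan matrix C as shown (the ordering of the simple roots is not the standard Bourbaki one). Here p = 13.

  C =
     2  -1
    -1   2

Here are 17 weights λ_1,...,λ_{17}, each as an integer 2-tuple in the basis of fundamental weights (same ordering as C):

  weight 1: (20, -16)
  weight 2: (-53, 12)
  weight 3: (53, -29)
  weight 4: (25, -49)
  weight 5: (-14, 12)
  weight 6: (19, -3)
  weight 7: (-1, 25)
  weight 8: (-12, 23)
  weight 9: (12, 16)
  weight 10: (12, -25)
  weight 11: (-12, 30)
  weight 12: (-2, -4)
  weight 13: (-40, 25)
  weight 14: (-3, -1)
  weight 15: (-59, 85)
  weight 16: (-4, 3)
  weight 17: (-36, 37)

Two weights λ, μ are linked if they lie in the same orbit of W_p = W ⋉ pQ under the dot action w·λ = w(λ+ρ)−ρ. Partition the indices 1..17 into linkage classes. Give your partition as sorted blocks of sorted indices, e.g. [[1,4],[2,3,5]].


Dynkin diagram of C (from the 2 off-diagonal −1 entries): A_2.

Folding the 17 weights λ_j+ρ into Ā_13 (reps in the given 2-coord order):

  1: (2, 5);  2: (13, 0);  3: (0, 2);  4: (0, 4);  5: (13, 0);  6: (6, 5);  7: (13, 0);  8: (0, 2);  9: (0, 4);  10: (0, 2);  11: (2, 5);  12: (3, 1);  13: (13, 0);  14: (0, 2);  15: (2, 5);  16: (3, 1);  17: (3, 1)

Partition of {1..17} into 6 W_13-dot-orbits:

[[1, 11, 15], [2, 5, 7, 13], [3, 8, 10, 14], [4, 9], [6], [12, 16, 17]]


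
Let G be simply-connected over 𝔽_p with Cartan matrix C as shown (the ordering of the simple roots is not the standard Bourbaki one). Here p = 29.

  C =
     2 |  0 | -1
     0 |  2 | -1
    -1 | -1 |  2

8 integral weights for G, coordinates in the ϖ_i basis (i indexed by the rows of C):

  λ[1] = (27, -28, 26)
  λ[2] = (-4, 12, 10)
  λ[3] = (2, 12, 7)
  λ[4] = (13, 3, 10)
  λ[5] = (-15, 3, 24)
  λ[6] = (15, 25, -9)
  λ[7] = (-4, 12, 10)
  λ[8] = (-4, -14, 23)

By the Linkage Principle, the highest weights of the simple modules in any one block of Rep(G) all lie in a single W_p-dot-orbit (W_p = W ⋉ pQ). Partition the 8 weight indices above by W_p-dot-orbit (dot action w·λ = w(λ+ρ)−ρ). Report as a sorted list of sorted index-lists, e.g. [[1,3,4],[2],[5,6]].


A_3 Cartan matrix, 3 simple roots permuted; ρ=(1,1,1).

Folding the 8 weights λ_j+ρ into Ā_29 (reps in the given 3-coord order):

    λ_1+ρ ↦ (2, 1, 0)
    λ_2+ρ ↦ (3, 13, 8)
    λ_3+ρ ↦ (3, 13, 8)
    λ_4+ρ ↦ (14, 4, 11)
    λ_5+ρ ↦ (14, 4, 11)
    λ_6+ρ ↦ (3, 13, 8)
    λ_7+ρ ↦ (3, 13, 8)
    λ_8+ρ ↦ (3, 13, 8)

3 distinct reps among the 8 weights ⇒ 3 W_29-linkage classes:

[[1], [2, 3, 6, 7, 8], [4, 5]]


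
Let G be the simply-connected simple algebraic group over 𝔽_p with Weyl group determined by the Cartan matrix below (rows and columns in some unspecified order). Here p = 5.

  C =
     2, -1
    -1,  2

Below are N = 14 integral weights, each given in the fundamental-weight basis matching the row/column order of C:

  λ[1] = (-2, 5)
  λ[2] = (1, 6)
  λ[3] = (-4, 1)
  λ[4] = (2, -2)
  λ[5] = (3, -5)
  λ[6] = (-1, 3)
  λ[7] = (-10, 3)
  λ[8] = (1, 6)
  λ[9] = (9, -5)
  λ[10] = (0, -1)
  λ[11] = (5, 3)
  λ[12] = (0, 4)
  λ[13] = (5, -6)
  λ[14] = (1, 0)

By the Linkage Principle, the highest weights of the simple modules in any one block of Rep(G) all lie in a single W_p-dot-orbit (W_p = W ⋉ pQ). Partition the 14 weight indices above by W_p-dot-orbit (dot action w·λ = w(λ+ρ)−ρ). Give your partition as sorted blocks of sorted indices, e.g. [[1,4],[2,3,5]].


Root system A_2: the 2×2 matrix C matches after relabeling.

Alcove-folded reps (p=5, 14 weights, presented ϖ-order):

  [1] (0, 4) · [2] (2, 1) · [3] (2, 1) · [4] (2, 1) · [5] (0, 4) · [6] (0, 4) · [7] (0, 1) · [8] (2, 1) · [9] (0, 1) · [10] (1, 0) · [11] (0, 1) · [12] (0, 4) · [13] (0, 4) · [14] (2, 1)

Grouping the 14 weights by Ā_5-representative: 4 linkage classes.

[[1, 5, 6, 12, 13], [2, 3, 4, 8, 14], [7, 9, 11], [10]]


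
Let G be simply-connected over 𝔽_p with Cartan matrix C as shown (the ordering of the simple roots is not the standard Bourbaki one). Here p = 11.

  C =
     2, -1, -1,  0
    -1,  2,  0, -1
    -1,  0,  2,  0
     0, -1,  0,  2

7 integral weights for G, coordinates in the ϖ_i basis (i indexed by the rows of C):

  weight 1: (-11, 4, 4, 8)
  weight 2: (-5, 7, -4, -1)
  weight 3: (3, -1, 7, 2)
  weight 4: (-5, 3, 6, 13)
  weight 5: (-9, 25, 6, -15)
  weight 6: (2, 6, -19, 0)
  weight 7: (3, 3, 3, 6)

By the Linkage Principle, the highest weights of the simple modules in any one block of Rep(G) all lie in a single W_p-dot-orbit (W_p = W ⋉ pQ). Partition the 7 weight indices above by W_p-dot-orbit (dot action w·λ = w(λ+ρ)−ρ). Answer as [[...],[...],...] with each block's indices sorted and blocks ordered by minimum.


A_4 Cartan matrix, 4 simple roots permuted; ρ=(1,1,1,1).

Each λ_j+ρ reduced to Ā_11; 4-tuples below use C's row order:

  λ_1+ρ ↦ (0, 5, 2, 1)
  λ_2+ρ ↦ (3, 1, 4, 0)
  λ_3+ρ ↦ (3, 1, 4, 0)
  λ_4+ρ ↦ (0, 3, 4, 1)
  λ_5+ρ ↦ (3, 1, 4, 0)
  λ_6+ρ ↦ (3, 1, 4, 0)
  λ_7+ρ ↦ (0, 3, 4, 1)

3 distinct reps among the 7 weights ⇒ 3 W_11-linkage classes:

[[1], [2, 3, 5, 6], [4, 7]]


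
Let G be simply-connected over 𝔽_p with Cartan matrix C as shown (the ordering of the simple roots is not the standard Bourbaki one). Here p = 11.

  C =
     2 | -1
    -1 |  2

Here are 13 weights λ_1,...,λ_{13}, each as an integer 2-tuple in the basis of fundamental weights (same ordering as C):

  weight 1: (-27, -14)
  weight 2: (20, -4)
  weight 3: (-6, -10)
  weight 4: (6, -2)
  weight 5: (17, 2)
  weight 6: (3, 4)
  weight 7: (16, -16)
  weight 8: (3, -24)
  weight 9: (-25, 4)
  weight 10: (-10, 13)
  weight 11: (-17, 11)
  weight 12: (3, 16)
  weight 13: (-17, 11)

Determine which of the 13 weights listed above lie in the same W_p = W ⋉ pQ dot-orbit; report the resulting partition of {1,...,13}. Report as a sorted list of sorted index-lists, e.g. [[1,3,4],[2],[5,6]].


Dynkin diagram of C (from the 2 off-diagonal −1 entries): A_2.

Alcove-folded reps (p=11, 13 weights, presented ϖ-order):

  1: (4, 5);  2: (1, 7);  3: (6, 2);  4: (6, 1);  5: (1, 7);  6: (4, 5);  7: (4, 5);  8: (1, 7);  9: (6, 2);  10: (6, 2);  11: (6, 1);  12: (6, 1);  13: (6, 1)

4 distinct reps among the 13 weights ⇒ 4 W_11-linkage classes:

[[1, 6, 7], [2, 5, 8], [3, 9, 10], [4, 11, 12, 13]]


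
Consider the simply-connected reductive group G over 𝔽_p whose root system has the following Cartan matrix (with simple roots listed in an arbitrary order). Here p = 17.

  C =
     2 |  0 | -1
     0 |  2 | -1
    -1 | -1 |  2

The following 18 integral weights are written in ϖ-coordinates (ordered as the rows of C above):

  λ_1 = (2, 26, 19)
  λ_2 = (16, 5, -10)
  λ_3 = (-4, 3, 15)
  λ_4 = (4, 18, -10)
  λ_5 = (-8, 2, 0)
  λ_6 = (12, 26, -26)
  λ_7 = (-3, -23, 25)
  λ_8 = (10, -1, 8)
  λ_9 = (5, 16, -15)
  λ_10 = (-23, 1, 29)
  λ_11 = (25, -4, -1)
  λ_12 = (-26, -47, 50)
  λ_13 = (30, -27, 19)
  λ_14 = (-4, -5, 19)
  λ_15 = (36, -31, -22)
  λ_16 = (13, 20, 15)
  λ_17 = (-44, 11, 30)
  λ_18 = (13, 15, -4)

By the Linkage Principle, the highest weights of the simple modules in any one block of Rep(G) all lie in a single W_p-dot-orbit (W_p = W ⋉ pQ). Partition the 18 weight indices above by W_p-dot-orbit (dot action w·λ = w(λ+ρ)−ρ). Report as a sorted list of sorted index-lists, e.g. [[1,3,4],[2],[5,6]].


C ↔ A_3 under row/col permutation; |W(A_3)| = 24.

W_17-reps of the 18 weights in Ā_17 (same 3-coord order as C):

  [1] (1, 3, 3) · [2] (8, 3, 6) · [3] (0, 1, 13) · [4] (2, 8, 5) · [5] (1, 3, 3) · [6] (2, 8, 5) · [7] (2, 8, 5) · [8] (8, 3, 6) · [9] (8, 3, 6) · [10] (2, 8, 5) · [11] (8, 3, 6) · [12] (0, 3, 5) · [13] (8, 3, 6) · [14] (0, 1, 13) · [15] (0, 1, 13) · [16] (0, 1, 13) · [17] (0, 3, 5) · [18] (1, 3, 3)

5 distinct reps among the 18 weights ⇒ 5 W_17-linkage classes:

[[1, 5, 18], [2, 8, 9, 11, 13], [3, 14, 15, 16], [4, 6, 7, 10], [12, 17]]


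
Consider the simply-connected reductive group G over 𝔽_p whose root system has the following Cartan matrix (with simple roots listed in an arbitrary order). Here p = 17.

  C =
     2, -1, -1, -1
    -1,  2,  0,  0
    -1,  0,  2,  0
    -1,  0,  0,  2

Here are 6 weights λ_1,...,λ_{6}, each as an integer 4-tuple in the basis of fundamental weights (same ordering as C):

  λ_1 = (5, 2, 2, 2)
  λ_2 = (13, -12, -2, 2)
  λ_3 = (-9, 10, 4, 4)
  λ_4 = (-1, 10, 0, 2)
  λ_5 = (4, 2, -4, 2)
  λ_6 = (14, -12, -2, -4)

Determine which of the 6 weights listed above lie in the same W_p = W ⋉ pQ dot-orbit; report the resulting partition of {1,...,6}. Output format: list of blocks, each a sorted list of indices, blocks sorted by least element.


Dynkin diagram of C (from the 6 off-diagonal −1 entries): D_4.

λ_j+ρ reflected into Ā_17 (⟨·,θ^∨⟩≤17); 4-tuples as given:

  λ_1 → (2, 3, 3, 3)
  λ_2 → (0, 11, 1, 3)
  λ_3 → (2, 3, 3, 3)
  λ_4 → (0, 11, 1, 3)
  λ_5 → (2, 3, 3, 3)
  λ_6 → (0, 11, 1, 3)

Partition of {1..6} into 2 W_17-dot-orbits:

[[1, 3, 5], [2, 4, 6]]


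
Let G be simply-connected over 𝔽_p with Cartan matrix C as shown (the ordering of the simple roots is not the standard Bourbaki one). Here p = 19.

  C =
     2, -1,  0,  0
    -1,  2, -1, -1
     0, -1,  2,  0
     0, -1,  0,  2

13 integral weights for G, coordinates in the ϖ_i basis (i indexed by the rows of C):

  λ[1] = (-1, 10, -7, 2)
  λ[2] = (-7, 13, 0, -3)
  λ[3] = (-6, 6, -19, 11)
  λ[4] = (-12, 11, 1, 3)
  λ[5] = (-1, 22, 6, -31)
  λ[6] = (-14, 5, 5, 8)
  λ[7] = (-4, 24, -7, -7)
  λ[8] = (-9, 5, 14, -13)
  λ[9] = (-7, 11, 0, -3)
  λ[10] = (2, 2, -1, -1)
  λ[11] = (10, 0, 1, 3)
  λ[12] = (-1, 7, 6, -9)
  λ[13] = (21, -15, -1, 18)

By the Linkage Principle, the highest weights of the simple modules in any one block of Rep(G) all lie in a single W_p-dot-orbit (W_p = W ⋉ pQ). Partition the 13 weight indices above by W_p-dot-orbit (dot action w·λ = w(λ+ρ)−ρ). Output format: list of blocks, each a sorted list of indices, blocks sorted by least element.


C ↔ D_4 under row/col permutation; |W(D_4)| = 192.

W_19-reps of the 13 weights in Ā_19 (same 4-coord order as C):

  [1] (0, 5, 6, 3)
  [2] (6, 4, 1, 2)
  [3] (11, 1, 2, 4)
  [4] (11, 1, 2, 4)
  [5] (0, 0, 7, 8)
  [6] (6, 4, 1, 2)
  [7] (3, 3, 0, 0)
  [8] (6, 4, 1, 2)
  [9] (6, 4, 1, 2)
  [10] (3, 3, 0, 0)
  [11] (11, 1, 2, 4)
  [12] (0, 0, 7, 8)
  [13] (0, 5, 6, 3)

The 13 indices split into 5 linkage classes (same alcove rep ⇔ same W_19-dot-orbit):

[[1, 13], [2, 6, 8, 9], [3, 4, 11], [5, 12], [7, 10]]


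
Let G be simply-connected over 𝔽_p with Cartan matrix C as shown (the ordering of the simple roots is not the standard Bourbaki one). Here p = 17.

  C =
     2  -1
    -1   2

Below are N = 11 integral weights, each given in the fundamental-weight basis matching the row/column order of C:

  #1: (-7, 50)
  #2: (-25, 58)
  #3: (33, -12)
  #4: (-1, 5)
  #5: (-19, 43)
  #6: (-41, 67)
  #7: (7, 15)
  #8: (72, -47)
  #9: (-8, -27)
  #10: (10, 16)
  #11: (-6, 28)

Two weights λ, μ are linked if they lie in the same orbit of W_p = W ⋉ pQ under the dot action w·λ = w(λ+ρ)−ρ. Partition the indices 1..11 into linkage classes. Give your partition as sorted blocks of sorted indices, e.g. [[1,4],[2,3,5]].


Root system A_2: the 2×2 matrix C matches after relabeling.

Ā_17 reps of the 11 weights (A_2, coords as presented):

    [1] (0, 6)
    [2] (1, 9)
    [3] (0, 6)
    [4] (0, 6)
    [5] (1, 9)
    [6] (0, 6)
    [7] (1, 9)
    [8] (7, 5)
    [9] (1, 9)
    [10] (0, 6)
    [11] (7, 5)

Linkage partition of the 11 weights (3 classes, p=17):

[[1, 3, 4, 6, 10], [2, 5, 7, 9], [8, 11]]


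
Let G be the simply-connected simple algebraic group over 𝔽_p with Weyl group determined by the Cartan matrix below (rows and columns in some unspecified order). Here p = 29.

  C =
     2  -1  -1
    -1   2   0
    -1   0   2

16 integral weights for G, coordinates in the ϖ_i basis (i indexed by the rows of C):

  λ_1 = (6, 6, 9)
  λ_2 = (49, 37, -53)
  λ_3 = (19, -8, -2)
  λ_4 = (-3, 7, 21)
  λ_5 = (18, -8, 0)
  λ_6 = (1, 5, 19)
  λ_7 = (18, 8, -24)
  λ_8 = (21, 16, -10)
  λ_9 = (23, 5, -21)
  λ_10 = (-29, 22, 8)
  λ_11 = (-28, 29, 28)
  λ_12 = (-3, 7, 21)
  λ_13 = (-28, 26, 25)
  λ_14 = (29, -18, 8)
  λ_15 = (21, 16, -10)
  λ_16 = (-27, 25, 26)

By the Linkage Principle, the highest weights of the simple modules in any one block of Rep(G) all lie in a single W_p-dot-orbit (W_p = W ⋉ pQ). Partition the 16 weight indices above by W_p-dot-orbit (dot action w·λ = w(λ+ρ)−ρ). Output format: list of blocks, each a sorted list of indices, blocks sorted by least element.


Root system A_3: the 3×3 matrix C matches after relabeling.

λ_j+ρ reflected into Ā_29 (⟨·,θ^∨⟩≤29); 3-tuples as given:

  λ_1 → (7, 7, 10)
  λ_2 → (2, 6, 20)
  λ_3 → (12, 7, 1)
  λ_4 → (2, 6, 20)
  λ_5 → (12, 7, 1)
  λ_6 → (2, 6, 20)
  λ_7 → (4, 5, 19)
  λ_8 → (12, 7, 1)
  λ_9 → (4, 5, 19)
  λ_10 → (4, 5, 19)
  λ_11 → (26, 0, 1)
  λ_12 → (2, 6, 20)
  λ_13 → (26, 0, 1)
  λ_14 → (12, 7, 1)
  λ_15 → (12, 7, 1)
  λ_16 → (26, 0, 1)

The 16 indices split into 5 linkage classes (same alcove rep ⇔ same W_29-dot-orbit):

[[1], [2, 4, 6, 12], [3, 5, 8, 14, 15], [7, 9, 10], [11, 13, 16]]


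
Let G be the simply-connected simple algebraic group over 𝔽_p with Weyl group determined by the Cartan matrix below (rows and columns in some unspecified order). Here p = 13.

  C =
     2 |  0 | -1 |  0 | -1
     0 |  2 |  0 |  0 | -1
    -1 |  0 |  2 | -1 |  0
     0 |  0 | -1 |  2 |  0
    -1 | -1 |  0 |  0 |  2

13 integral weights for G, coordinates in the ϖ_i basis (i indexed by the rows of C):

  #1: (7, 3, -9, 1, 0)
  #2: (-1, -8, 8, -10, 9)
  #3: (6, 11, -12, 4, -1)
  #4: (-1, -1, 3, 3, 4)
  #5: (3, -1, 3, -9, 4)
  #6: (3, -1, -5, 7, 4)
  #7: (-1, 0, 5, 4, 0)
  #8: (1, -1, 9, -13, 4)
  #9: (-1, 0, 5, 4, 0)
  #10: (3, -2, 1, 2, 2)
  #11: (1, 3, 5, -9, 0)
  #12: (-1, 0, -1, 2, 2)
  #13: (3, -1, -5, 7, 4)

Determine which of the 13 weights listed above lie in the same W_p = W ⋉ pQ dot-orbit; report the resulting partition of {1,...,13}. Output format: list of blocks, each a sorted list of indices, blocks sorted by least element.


Cartan matrix: type A_5 (|W|=720); un-permuting the 5 rows.

Folding the 13 weights λ_j+ρ into Ā_13 (reps in the given 5-coord order):

  λ_1 → (0, 4, 2, 6, 1) · λ_2 → (0, 1, 0, 3, 3) · λ_3 → (0, 2, 1, 0, 4) · λ_4 → (0, 0, 4, 4, 5) · λ_5 → (0, 0, 4, 4, 5) · λ_6 → (0, 0, 4, 4, 5) · λ_7 → (0, 1, 6, 5, 1) · λ_8 → (0, 4, 2, 6, 1) · λ_9 → (0, 1, 6, 5, 1) · λ_10 → (4, 1, 2, 3, 2) · λ_11 → (0, 4, 2, 6, 1) · λ_12 → (0, 1, 0, 3, 3) · λ_13 → (0, 0, 4, 4, 5)

The 13 indices split into 6 linkage classes (same alcove rep ⇔ same W_13-dot-orbit):

[[1, 8, 11], [2, 12], [3], [4, 5, 6, 13], [7, 9], [10]]


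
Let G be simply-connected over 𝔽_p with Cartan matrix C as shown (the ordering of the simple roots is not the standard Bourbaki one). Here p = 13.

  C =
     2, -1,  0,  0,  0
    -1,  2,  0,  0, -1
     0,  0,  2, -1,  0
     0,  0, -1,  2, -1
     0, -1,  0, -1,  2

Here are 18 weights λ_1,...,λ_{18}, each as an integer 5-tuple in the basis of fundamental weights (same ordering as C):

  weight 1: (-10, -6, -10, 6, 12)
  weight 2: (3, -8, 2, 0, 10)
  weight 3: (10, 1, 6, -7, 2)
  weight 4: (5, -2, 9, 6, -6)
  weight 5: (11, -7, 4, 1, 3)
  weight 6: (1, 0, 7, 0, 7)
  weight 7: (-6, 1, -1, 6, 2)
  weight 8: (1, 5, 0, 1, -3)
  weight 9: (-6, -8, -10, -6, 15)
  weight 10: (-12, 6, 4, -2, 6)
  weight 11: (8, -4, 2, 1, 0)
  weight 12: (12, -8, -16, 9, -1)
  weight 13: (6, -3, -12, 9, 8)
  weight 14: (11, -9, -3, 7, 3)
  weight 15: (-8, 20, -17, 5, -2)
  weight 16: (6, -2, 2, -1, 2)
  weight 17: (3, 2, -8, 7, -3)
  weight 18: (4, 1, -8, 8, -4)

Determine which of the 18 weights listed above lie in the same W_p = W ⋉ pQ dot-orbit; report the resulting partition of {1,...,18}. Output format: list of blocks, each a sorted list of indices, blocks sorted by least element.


A_5 Cartan matrix, 5 simple roots permuted; ρ=(1,1,1,1,1).

Folding the 18 weights λ_j+ρ into Ā_13 (reps in the given 5-coord order):

  1: (2, 4, 1, 0, 2)
  2: (1, 4, 1, 1, 4)
  3: (6, 1, 3, 0, 2)
  4: (4, 1, 6, 1, 1)
  5: (2, 4, 1, 0, 2)
  6: (1, 4, 1, 1, 4)
  7: (2, 3, 0, 7, 0)
  8: (2, 4, 1, 0, 2)
  9: (1, 4, 1, 1, 4)
  10: (2, 4, 1, 0, 2)
  11: (6, 1, 3, 0, 2)
  12: (2, 3, 0, 7, 0)
  13: (2, 4, 1, 0, 2)
  14: (1, 4, 1, 1, 4)
  15: (2, 3, 0, 7, 0)
  16: (6, 1, 3, 0, 2)
  17: (4, 1, 6, 1, 1)
  18: (4, 1, 6, 1, 1)

Partition of {1..18} into 5 W_13-dot-orbits:

[[1, 5, 8, 10, 13], [2, 6, 9, 14], [3, 11, 16], [4, 17, 18], [7, 12, 15]]


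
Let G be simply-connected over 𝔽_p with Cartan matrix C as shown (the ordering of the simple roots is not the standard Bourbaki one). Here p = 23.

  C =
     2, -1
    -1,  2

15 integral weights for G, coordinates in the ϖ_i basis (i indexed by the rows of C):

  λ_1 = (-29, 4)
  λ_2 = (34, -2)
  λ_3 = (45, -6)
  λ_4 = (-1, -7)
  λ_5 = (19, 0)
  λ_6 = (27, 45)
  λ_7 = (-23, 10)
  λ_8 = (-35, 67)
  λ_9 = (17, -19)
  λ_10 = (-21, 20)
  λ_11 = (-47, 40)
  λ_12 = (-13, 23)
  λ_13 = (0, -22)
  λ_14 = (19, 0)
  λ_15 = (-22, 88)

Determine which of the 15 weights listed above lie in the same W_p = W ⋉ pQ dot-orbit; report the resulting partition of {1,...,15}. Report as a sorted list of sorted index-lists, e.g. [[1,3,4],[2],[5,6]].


Cartan matrix: type A_2 (|W|=6); un-permuting the 2 rows.

Each λ_j+ρ reduced to Ā_23; 2-tuples below use C's row order:

  1: (0, 18)
  2: (11, 11)
  3: (0, 18)
  4: (6, 0)
  5: (20, 1)
  6: (0, 18)
  7: (11, 11)
  8: (11, 11)
  9: (0, 18)
  10: (20, 1)
  11: (0, 18)
  12: (11, 11)
  13: (20, 1)
  14: (20, 1)
  15: (20, 1)

The 15 indices split into 4 linkage classes (same alcove rep ⇔ same W_23-dot-orbit):

[[1, 3, 6, 9, 11], [2, 7, 8, 12], [4], [5, 10, 13, 14, 15]]


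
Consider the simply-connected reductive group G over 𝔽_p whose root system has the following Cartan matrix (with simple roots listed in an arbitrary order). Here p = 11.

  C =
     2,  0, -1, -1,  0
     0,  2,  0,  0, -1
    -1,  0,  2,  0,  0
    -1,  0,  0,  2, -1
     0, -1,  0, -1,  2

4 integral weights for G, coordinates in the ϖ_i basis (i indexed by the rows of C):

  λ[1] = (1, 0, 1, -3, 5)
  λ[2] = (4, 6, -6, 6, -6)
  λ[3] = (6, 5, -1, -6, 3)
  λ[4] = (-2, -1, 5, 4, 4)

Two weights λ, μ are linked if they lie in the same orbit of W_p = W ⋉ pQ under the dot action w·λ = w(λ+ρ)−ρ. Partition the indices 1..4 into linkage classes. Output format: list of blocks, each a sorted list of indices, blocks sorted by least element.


Dynkin diagram of C (from the 8 off-diagonal −1 entries): A_5.

Each λ_j+ρ reduced to Ā_11; 5-tuples below use C's row order:

  λ_1+ρ ↦ (0, 1, 2, 2, 4) · λ_2+ρ ↦ (0, 1, 2, 2, 4) · λ_3+ρ ↦ (1, 4, 1, 4, 1) · λ_4+ρ ↦ (1, 4, 1, 4, 1)

Partition of {1..4} into 2 W_11-dot-orbits:

[[1, 2], [3, 4]]


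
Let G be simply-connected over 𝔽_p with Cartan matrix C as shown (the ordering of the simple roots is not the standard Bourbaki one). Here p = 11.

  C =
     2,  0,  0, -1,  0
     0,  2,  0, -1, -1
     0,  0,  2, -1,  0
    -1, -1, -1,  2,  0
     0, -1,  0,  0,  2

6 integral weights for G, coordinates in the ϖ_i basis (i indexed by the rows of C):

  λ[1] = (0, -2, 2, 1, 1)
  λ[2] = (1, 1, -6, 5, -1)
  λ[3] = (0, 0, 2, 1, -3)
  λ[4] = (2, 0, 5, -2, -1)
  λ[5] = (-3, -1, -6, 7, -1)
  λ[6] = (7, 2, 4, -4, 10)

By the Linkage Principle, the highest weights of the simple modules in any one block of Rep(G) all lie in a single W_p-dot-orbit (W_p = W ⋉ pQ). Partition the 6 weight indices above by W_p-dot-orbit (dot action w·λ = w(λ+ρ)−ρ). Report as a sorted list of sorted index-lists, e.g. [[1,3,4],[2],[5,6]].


Type D_5, rank 5, |W|=1920; reorder rows/cols to standard.

W_11-reps of the 6 weights in Ā_11 (same 5-coord order as C):

    λ_1 → (1, 1, 3, 1, 1)
    λ_2 → (2, 0, 5, 1, 0)
    λ_3 → (1, 1, 3, 1, 1)
    λ_4 → (2, 0, 5, 1, 0)
    λ_5 → (2, 0, 5, 1, 0)
    λ_6 → (2, 0, 5, 1, 0)

Partition of {1..6} into 2 W_11-dot-orbits:

[[1, 3], [2, 4, 5, 6]]


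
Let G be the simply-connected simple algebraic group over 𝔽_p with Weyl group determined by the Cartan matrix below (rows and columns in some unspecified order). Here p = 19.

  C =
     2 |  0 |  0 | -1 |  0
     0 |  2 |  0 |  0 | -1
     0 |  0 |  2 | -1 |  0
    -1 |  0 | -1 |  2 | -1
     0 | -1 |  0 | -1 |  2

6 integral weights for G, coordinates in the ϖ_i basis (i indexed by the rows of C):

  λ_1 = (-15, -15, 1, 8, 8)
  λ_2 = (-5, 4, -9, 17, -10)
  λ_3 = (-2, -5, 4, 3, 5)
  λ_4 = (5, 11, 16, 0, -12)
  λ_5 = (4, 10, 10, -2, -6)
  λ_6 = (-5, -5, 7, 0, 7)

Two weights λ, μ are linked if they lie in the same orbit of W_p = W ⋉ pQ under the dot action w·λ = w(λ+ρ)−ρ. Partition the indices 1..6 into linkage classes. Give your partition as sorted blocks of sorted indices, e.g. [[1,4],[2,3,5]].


Root system D_5: the 5×5 matrix C matches after relabeling.

Alcove-folded reps (p=19, 6 weights, presented ϖ-order):

  λ_1+ρ ↦ (1, 4, 5, 3, 1);  λ_2+ρ ↦ (1, 4, 5, 3, 1);  λ_3+ρ ↦ (1, 4, 5, 3, 1);  λ_4+ρ ↦ (4, 5, 7, 0, 1);  λ_5+ρ ↦ (1, 4, 5, 3, 1);  λ_6+ρ ↦ (1, 4, 5, 3, 1)

Partition of {1..6} into 2 W_19-dot-orbits:

[[1, 2, 3, 5, 6], [4]]


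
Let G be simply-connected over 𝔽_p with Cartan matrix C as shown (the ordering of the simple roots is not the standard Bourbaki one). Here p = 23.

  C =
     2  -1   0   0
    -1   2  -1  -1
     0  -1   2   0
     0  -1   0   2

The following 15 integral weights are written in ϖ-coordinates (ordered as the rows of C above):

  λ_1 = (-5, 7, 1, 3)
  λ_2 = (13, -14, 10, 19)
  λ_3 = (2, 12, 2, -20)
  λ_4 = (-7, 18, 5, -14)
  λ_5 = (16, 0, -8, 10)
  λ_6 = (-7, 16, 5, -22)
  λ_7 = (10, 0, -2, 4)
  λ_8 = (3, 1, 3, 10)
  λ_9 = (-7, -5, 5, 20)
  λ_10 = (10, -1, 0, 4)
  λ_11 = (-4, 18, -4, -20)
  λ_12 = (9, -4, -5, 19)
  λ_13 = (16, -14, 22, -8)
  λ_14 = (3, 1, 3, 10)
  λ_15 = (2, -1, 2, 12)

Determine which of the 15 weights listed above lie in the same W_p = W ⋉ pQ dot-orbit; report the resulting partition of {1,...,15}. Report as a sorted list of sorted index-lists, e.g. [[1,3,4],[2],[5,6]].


Root system D_4: the 4×4 matrix C matches after relabeling.

W_23-reps of the 15 weights in Ā_23 (same 4-coord order as C):

  λ_1 → (4, 4, 2, 4)
  λ_2 → (1, 2, 2, 7)
  λ_3 → (3, 0, 3, 13)
  λ_4 → (4, 2, 4, 11)
  λ_5 → (11, 0, 1, 5)
  λ_6 → (4, 2, 4, 11)
  λ_7 → (11, 0, 1, 5)
  λ_8 → (4, 2, 4, 11)
  λ_9 → (4, 2, 4, 11)
  λ_10 → (11, 0, 1, 5)
  λ_11 → (3, 0, 3, 13)
  λ_12 → (3, 0, 3, 13)
  λ_13 → (3, 0, 3, 13)
  λ_14 → (4, 2, 4, 11)
  λ_15 → (3, 0, 3, 13)

The 15 indices split into 5 linkage classes (same alcove rep ⇔ same W_23-dot-orbit):

[[1], [2], [3, 11, 12, 13, 15], [4, 6, 8, 9, 14], [5, 7, 10]]


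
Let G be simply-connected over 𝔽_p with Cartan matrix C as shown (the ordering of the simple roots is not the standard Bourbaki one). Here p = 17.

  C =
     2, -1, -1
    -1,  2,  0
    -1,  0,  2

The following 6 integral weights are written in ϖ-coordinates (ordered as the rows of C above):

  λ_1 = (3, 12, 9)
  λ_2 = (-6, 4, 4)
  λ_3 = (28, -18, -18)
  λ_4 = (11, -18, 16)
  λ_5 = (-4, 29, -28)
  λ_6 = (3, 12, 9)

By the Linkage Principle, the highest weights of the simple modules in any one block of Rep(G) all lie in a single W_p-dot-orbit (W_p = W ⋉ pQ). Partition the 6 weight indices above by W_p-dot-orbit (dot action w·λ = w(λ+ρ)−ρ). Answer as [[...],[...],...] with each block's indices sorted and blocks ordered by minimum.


Dynkin diagram of C (from the 4 off-diagonal −1 entries): A_3.

Folding the 6 weights λ_j+ρ into Ā_17 (reps in the given 3-coord order):

  [1] (4, 3, 0)
  [2] (5, 0, 0)
  [3] (5, 0, 0)
  [4] (5, 0, 0)
  [5] (4, 3, 0)
  [6] (4, 3, 0)

Grouping the 6 weights by Ā_17-representative: 2 linkage classes.

[[1, 5, 6], [2, 3, 4]]


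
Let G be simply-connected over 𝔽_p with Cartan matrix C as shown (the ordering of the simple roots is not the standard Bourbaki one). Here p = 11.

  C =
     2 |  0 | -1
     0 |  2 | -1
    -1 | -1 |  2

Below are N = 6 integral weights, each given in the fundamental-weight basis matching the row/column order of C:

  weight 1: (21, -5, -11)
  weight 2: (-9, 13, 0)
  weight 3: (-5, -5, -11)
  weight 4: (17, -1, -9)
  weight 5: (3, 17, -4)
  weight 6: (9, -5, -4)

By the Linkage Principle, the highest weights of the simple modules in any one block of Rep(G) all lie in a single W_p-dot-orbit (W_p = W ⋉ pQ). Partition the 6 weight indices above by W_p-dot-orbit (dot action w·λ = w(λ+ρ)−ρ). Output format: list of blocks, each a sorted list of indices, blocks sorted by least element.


Dynkin diagram of C (from the 4 off-diagonal −1 entries): A_3.

W_11-reps of the 6 weights in Ā_11 (same 3-coord order as C):

    [1] (3, 1, 0)
    [2] (3, 3, 4)
    [3] (3, 3, 4)
    [4] (3, 1, 0)
    [5] (3, 3, 4)
    [6] (3, 3, 4)

Partition of {1..6} into 2 W_11-dot-orbits:

[[1, 4], [2, 3, 5, 6]]


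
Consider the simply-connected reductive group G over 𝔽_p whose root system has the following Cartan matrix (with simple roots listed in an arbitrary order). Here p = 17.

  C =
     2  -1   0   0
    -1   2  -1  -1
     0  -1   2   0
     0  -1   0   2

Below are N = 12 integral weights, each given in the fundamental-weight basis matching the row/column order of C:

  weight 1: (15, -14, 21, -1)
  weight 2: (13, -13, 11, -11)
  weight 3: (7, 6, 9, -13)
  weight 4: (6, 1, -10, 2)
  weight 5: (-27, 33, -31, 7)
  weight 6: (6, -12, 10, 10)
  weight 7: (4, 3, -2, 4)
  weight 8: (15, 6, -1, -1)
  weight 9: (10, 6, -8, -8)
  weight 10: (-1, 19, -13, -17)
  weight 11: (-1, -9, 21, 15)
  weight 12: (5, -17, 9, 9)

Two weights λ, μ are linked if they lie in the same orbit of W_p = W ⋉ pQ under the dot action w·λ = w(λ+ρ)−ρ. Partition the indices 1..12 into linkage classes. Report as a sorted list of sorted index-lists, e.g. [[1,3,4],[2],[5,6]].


Dynkin diagram of C (from the 6 off-diagonal −1 entries): D_4.

Each λ_j+ρ reduced to Ā_17; 4-tuples below use C's row order:

  λ_1+ρ ↦ (5, 3, 1, 5) · λ_2+ρ ↦ (0, 3, 2, 4) · λ_3+ρ ↦ (0, 3, 2, 4) · λ_4+ρ ↦ (0, 3, 2, 4) · λ_5+ρ ↦ (5, 3, 1, 5) · λ_6+ρ ↦ (4, 6, 0, 0) · λ_7+ρ ↦ (5, 3, 1, 5) · λ_8+ρ ↦ (4, 6, 0, 0) · λ_9+ρ ↦ (4, 6, 0, 0) · λ_10+ρ ↦ (5, 3, 1, 5) · λ_11+ρ ↦ (5, 3, 1, 5) · λ_12+ρ ↦ (4, 6, 0, 0)

Grouping the 12 weights by Ā_17-representative: 3 linkage classes.

[[1, 5, 7, 10, 11], [2, 3, 4], [6, 8, 9, 12]]


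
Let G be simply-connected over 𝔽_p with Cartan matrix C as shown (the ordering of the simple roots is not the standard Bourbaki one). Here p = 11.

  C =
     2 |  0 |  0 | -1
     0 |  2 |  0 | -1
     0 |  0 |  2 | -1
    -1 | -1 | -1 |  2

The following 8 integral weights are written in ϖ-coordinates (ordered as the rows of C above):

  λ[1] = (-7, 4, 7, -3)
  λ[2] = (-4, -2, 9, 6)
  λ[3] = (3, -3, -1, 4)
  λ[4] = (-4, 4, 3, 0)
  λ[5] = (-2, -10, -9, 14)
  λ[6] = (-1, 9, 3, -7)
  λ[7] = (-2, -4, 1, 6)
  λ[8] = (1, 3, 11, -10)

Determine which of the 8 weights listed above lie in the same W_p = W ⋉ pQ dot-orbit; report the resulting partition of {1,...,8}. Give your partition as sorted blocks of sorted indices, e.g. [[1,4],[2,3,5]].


Cartan matrix: type D_4 (|W|=192); un-permuting the 4 rows.

Folding the 8 weights λ_j+ρ into Ā_11 (reps in the given 4-coord order):

  1: (2, 3, 0, 3);  2: (1, 3, 2, 2);  3: (4, 2, 0, 2);  4: (1, 3, 2, 2);  5: (1, 3, 2, 2);  6: (4, 2, 0, 2);  7: (1, 3, 2, 2);  8: (4, 2, 0, 2)

Partition of {1..8} into 3 W_11-dot-orbits:

[[1], [2, 4, 5, 7], [3, 6, 8]]


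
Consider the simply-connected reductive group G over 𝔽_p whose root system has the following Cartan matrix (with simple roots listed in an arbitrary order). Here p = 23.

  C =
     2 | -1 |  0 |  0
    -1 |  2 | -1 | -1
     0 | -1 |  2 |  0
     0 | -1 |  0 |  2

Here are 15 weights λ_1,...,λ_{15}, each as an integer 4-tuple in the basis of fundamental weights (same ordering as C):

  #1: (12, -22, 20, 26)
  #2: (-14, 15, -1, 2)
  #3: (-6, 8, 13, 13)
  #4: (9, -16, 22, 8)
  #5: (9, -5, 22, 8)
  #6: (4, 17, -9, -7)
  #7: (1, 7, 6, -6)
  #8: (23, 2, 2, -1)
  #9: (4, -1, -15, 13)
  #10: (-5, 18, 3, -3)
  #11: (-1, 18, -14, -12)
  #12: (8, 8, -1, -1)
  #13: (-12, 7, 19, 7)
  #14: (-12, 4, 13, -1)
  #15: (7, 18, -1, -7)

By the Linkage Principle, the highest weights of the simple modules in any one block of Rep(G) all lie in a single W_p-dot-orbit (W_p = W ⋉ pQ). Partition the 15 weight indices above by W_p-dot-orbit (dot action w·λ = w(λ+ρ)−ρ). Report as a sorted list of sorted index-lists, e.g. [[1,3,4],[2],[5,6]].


D_4 Cartan matrix, 4 simple roots permuted; ρ=(1,1,1,1).

Each λ_j+ρ reduced to Ā_23; 4-tuples below use C's row order:

  λ_1 → (4, 0, 4, 2)
  λ_2 → (13, 3, 0, 3)
  λ_3 → (9, 5, 0, 0)
  λ_4 → (5, 0, 8, 6)
  λ_5 → (5, 0, 8, 6)
  λ_6 → (5, 0, 8, 6)
  λ_7 → (2, 3, 7, 5)
  λ_8 → (13, 3, 0, 3)
  λ_9 → (9, 5, 0, 0)
  λ_10 → (4, 0, 4, 2)
  λ_11 → (5, 0, 8, 6)
  λ_12 → (9, 5, 0, 0)
  λ_13 → (2, 3, 7, 5)
  λ_14 → (5, 0, 8, 6)
  λ_15 → (4, 0, 4, 2)

Linkage partition of the 15 weights (5 classes, p=23):

[[1, 10, 15], [2, 8], [3, 9, 12], [4, 5, 6, 11, 14], [7, 13]]


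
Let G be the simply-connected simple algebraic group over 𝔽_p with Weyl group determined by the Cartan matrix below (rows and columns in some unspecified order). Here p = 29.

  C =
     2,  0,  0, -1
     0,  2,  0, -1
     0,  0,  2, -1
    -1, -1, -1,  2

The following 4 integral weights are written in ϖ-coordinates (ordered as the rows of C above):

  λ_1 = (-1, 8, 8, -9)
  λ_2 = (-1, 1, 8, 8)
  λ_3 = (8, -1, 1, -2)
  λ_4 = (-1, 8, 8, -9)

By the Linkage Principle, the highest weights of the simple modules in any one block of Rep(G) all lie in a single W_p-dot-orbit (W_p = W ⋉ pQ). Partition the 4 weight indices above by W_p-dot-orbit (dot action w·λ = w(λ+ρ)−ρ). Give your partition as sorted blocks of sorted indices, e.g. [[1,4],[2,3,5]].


Cartan matrix: type D_4 (|W|=192); un-permuting the 4 rows.

λ_j+ρ reflected into Ā_29 (⟨·,θ^∨⟩≤29); 4-tuples as given:

  [1] (8, 1, 1, 0)
  [2] (0, 2, 9, 9)
  [3] (8, 1, 1, 0)
  [4] (8, 1, 1, 0)

Linkage partition of the 4 weights (2 classes, p=29):

[[1, 3, 4], [2]]
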